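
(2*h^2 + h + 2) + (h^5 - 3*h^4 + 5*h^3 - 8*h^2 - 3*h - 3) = h^5 - 3*h^4 + 5*h^3 - 6*h^2 - 2*h - 1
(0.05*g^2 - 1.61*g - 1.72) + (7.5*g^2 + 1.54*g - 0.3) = 7.55*g^2 - 0.0700000000000001*g - 2.02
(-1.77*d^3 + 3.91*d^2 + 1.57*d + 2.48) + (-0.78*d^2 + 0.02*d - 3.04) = -1.77*d^3 + 3.13*d^2 + 1.59*d - 0.56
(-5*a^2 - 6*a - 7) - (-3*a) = -5*a^2 - 3*a - 7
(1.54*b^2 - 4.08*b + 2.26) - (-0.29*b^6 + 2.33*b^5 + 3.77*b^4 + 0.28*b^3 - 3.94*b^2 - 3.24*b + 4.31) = 0.29*b^6 - 2.33*b^5 - 3.77*b^4 - 0.28*b^3 + 5.48*b^2 - 0.84*b - 2.05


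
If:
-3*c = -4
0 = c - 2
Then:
No Solution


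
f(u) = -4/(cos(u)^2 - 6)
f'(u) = -8*sin(u)*cos(u)/(cos(u)^2 - 6)^2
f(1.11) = 0.69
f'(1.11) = -0.09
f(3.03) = 0.80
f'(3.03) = 0.04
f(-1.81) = 0.67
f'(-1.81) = -0.05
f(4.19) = 0.70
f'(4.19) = -0.10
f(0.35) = 0.78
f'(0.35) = -0.10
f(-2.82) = 0.78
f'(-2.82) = -0.09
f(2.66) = 0.77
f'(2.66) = 0.12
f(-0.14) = 0.80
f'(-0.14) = 0.04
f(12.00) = 0.76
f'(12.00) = 0.13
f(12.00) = 0.76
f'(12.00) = 0.13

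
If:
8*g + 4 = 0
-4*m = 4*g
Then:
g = -1/2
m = 1/2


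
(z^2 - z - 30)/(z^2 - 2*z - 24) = (z + 5)/(z + 4)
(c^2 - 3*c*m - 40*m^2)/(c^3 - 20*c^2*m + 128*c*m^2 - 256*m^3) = (c + 5*m)/(c^2 - 12*c*m + 32*m^2)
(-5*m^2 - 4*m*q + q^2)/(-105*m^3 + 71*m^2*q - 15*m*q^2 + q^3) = (m + q)/(21*m^2 - 10*m*q + q^2)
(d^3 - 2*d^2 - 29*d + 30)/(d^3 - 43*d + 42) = (d + 5)/(d + 7)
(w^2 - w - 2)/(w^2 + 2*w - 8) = (w + 1)/(w + 4)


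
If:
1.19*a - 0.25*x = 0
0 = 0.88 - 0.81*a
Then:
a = 1.09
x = 5.17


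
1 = 1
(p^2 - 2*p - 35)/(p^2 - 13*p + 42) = (p + 5)/(p - 6)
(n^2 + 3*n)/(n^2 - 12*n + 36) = n*(n + 3)/(n^2 - 12*n + 36)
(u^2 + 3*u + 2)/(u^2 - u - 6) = (u + 1)/(u - 3)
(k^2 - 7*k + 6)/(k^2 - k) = (k - 6)/k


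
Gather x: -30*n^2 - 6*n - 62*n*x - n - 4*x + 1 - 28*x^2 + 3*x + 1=-30*n^2 - 7*n - 28*x^2 + x*(-62*n - 1) + 2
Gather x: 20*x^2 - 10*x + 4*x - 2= 20*x^2 - 6*x - 2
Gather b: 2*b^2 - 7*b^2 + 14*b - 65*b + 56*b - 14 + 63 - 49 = -5*b^2 + 5*b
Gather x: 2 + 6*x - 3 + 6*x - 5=12*x - 6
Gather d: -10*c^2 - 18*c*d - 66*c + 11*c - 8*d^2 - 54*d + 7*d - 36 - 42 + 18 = -10*c^2 - 55*c - 8*d^2 + d*(-18*c - 47) - 60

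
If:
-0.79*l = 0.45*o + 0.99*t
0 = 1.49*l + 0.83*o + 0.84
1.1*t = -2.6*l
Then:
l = -0.19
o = -0.67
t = 0.46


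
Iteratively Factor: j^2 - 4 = (j - 2)*(j + 2)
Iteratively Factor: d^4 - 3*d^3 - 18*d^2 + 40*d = (d)*(d^3 - 3*d^2 - 18*d + 40) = d*(d - 5)*(d^2 + 2*d - 8) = d*(d - 5)*(d - 2)*(d + 4)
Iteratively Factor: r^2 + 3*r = (r)*(r + 3)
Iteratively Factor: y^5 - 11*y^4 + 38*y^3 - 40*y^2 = (y - 5)*(y^4 - 6*y^3 + 8*y^2) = (y - 5)*(y - 4)*(y^3 - 2*y^2) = (y - 5)*(y - 4)*(y - 2)*(y^2) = y*(y - 5)*(y - 4)*(y - 2)*(y)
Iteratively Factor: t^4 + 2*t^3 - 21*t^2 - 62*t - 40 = (t + 1)*(t^3 + t^2 - 22*t - 40) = (t + 1)*(t + 4)*(t^2 - 3*t - 10) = (t - 5)*(t + 1)*(t + 4)*(t + 2)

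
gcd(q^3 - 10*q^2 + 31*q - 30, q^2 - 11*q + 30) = q - 5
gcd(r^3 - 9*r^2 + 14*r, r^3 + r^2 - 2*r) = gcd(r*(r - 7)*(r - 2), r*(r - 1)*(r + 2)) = r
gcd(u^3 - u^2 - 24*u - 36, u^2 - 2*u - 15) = u + 3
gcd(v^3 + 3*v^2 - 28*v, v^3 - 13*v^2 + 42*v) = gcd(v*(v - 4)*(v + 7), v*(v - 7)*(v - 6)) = v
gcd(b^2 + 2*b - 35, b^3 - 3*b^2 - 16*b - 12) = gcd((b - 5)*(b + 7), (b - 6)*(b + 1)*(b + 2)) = 1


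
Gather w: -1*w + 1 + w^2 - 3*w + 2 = w^2 - 4*w + 3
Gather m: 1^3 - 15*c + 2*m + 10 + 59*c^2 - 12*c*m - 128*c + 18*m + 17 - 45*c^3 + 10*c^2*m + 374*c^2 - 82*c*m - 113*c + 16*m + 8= -45*c^3 + 433*c^2 - 256*c + m*(10*c^2 - 94*c + 36) + 36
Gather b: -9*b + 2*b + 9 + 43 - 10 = 42 - 7*b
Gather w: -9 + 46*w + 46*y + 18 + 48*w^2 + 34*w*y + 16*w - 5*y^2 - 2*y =48*w^2 + w*(34*y + 62) - 5*y^2 + 44*y + 9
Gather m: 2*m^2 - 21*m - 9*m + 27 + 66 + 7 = 2*m^2 - 30*m + 100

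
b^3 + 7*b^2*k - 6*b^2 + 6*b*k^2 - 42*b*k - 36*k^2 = (b - 6)*(b + k)*(b + 6*k)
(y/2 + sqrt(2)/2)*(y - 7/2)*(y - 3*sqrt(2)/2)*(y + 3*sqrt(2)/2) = y^4/2 - 7*y^3/4 + sqrt(2)*y^3/2 - 7*sqrt(2)*y^2/4 - 9*y^2/4 - 9*sqrt(2)*y/4 + 63*y/8 + 63*sqrt(2)/8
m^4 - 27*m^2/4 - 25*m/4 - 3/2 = (m - 3)*(m + 1/2)^2*(m + 2)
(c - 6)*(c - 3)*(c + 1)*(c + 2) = c^4 - 6*c^3 - 7*c^2 + 36*c + 36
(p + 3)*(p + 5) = p^2 + 8*p + 15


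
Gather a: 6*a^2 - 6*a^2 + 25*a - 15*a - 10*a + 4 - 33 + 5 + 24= 0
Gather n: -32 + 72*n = 72*n - 32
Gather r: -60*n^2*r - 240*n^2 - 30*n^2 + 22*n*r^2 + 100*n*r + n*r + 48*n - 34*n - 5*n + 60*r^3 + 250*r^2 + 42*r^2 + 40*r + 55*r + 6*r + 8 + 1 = -270*n^2 + 9*n + 60*r^3 + r^2*(22*n + 292) + r*(-60*n^2 + 101*n + 101) + 9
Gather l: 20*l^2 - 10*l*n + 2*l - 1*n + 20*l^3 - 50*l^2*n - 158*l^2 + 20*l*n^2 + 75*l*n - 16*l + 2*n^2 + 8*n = 20*l^3 + l^2*(-50*n - 138) + l*(20*n^2 + 65*n - 14) + 2*n^2 + 7*n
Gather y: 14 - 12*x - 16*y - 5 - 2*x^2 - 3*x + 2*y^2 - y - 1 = -2*x^2 - 15*x + 2*y^2 - 17*y + 8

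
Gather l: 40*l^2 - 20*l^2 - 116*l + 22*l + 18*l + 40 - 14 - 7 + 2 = 20*l^2 - 76*l + 21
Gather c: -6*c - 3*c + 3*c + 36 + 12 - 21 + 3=30 - 6*c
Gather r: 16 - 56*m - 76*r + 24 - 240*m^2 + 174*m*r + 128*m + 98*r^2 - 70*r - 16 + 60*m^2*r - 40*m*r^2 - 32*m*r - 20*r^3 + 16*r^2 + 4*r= -240*m^2 + 72*m - 20*r^3 + r^2*(114 - 40*m) + r*(60*m^2 + 142*m - 142) + 24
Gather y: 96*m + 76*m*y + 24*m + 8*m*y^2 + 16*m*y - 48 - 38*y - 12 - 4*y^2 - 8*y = 120*m + y^2*(8*m - 4) + y*(92*m - 46) - 60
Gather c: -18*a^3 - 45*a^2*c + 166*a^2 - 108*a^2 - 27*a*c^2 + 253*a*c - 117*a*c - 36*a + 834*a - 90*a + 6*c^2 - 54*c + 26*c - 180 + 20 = -18*a^3 + 58*a^2 + 708*a + c^2*(6 - 27*a) + c*(-45*a^2 + 136*a - 28) - 160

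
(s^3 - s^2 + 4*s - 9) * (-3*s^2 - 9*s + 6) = -3*s^5 - 6*s^4 + 3*s^3 - 15*s^2 + 105*s - 54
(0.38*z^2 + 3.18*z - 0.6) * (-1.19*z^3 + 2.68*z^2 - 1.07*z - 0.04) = -0.4522*z^5 - 2.7658*z^4 + 8.8298*z^3 - 5.0258*z^2 + 0.5148*z + 0.024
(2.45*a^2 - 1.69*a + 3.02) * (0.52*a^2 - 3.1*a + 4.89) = 1.274*a^4 - 8.4738*a^3 + 18.7899*a^2 - 17.6261*a + 14.7678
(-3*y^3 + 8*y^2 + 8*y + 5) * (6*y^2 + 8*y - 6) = -18*y^5 + 24*y^4 + 130*y^3 + 46*y^2 - 8*y - 30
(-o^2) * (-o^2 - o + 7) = o^4 + o^3 - 7*o^2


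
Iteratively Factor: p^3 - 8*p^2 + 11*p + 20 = (p - 4)*(p^2 - 4*p - 5) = (p - 4)*(p + 1)*(p - 5)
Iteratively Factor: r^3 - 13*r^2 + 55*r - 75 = (r - 3)*(r^2 - 10*r + 25) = (r - 5)*(r - 3)*(r - 5)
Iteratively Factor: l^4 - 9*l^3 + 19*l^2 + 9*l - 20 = (l + 1)*(l^3 - 10*l^2 + 29*l - 20) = (l - 1)*(l + 1)*(l^2 - 9*l + 20) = (l - 4)*(l - 1)*(l + 1)*(l - 5)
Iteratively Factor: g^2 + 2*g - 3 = (g - 1)*(g + 3)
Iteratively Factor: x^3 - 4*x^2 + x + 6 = (x - 3)*(x^2 - x - 2) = (x - 3)*(x + 1)*(x - 2)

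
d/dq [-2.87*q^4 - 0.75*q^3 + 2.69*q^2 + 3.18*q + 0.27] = -11.48*q^3 - 2.25*q^2 + 5.38*q + 3.18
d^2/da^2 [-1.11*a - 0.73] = 0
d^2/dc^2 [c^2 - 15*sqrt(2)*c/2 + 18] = 2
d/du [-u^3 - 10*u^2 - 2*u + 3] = -3*u^2 - 20*u - 2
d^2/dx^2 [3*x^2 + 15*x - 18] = 6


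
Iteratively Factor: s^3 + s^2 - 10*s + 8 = (s - 1)*(s^2 + 2*s - 8) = (s - 1)*(s + 4)*(s - 2)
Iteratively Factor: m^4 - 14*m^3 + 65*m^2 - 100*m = (m - 4)*(m^3 - 10*m^2 + 25*m) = (m - 5)*(m - 4)*(m^2 - 5*m) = m*(m - 5)*(m - 4)*(m - 5)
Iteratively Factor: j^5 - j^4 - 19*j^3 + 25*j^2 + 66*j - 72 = (j - 3)*(j^4 + 2*j^3 - 13*j^2 - 14*j + 24) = (j - 3)*(j - 1)*(j^3 + 3*j^2 - 10*j - 24) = (j - 3)*(j - 1)*(j + 2)*(j^2 + j - 12) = (j - 3)*(j - 1)*(j + 2)*(j + 4)*(j - 3)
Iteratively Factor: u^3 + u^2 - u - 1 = (u - 1)*(u^2 + 2*u + 1) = (u - 1)*(u + 1)*(u + 1)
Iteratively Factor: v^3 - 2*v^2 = (v)*(v^2 - 2*v) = v^2*(v - 2)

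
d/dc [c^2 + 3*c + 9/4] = 2*c + 3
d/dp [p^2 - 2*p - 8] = 2*p - 2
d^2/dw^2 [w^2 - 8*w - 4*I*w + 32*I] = 2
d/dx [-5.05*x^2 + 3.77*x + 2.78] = 3.77 - 10.1*x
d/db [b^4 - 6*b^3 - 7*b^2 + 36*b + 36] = 4*b^3 - 18*b^2 - 14*b + 36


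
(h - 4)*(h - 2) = h^2 - 6*h + 8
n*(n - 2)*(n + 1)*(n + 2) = n^4 + n^3 - 4*n^2 - 4*n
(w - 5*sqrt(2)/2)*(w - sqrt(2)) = w^2 - 7*sqrt(2)*w/2 + 5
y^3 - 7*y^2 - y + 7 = (y - 7)*(y - 1)*(y + 1)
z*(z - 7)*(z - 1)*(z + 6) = z^4 - 2*z^3 - 41*z^2 + 42*z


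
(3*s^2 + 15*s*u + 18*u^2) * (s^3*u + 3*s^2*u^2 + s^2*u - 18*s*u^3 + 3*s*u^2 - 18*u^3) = 3*s^5*u + 24*s^4*u^2 + 3*s^4*u + 9*s^3*u^3 + 24*s^3*u^2 - 216*s^2*u^4 + 9*s^2*u^3 - 324*s*u^5 - 216*s*u^4 - 324*u^5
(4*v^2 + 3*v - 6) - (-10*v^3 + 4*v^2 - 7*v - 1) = 10*v^3 + 10*v - 5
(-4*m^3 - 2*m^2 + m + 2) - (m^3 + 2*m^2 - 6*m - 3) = -5*m^3 - 4*m^2 + 7*m + 5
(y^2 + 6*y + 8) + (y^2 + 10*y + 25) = 2*y^2 + 16*y + 33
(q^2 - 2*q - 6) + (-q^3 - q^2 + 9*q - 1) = -q^3 + 7*q - 7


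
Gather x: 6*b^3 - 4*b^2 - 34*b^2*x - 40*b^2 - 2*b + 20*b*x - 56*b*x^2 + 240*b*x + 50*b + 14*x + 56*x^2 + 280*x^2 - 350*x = 6*b^3 - 44*b^2 + 48*b + x^2*(336 - 56*b) + x*(-34*b^2 + 260*b - 336)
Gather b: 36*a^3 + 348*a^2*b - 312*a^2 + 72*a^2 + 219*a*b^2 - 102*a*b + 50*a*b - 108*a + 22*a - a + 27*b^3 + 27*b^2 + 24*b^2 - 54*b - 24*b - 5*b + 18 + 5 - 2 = 36*a^3 - 240*a^2 - 87*a + 27*b^3 + b^2*(219*a + 51) + b*(348*a^2 - 52*a - 83) + 21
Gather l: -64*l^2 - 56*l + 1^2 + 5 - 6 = -64*l^2 - 56*l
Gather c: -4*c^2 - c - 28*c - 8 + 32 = -4*c^2 - 29*c + 24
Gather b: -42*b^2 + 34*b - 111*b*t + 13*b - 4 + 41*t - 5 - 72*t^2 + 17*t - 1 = -42*b^2 + b*(47 - 111*t) - 72*t^2 + 58*t - 10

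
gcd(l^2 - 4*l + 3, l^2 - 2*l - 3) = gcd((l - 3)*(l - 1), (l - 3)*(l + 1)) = l - 3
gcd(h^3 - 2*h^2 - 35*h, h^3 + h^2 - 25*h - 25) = h + 5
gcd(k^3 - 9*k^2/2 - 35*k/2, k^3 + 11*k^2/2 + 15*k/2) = k^2 + 5*k/2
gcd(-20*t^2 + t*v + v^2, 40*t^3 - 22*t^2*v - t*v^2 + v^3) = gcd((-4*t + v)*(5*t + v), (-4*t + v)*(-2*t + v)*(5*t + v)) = 20*t^2 - t*v - v^2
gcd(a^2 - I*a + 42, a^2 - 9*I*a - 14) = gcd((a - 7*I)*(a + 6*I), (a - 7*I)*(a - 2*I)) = a - 7*I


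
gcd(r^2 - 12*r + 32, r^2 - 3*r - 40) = r - 8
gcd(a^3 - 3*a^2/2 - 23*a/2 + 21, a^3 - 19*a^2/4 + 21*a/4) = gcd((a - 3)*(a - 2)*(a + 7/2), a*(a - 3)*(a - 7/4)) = a - 3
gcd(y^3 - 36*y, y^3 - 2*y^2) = y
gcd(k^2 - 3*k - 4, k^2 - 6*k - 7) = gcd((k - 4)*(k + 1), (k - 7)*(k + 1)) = k + 1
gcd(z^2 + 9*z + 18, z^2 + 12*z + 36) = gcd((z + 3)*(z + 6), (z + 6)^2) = z + 6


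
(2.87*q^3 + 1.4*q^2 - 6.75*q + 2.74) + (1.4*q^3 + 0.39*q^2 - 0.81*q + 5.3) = 4.27*q^3 + 1.79*q^2 - 7.56*q + 8.04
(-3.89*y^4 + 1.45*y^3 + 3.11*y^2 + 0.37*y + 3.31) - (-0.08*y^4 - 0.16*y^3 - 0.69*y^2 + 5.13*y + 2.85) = -3.81*y^4 + 1.61*y^3 + 3.8*y^2 - 4.76*y + 0.46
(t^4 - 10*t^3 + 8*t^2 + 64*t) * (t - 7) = t^5 - 17*t^4 + 78*t^3 + 8*t^2 - 448*t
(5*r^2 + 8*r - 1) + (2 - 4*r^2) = r^2 + 8*r + 1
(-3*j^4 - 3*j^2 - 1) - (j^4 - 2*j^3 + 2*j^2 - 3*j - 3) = -4*j^4 + 2*j^3 - 5*j^2 + 3*j + 2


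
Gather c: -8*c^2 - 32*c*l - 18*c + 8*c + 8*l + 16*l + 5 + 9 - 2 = -8*c^2 + c*(-32*l - 10) + 24*l + 12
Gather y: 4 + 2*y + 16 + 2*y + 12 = 4*y + 32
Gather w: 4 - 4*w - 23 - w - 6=-5*w - 25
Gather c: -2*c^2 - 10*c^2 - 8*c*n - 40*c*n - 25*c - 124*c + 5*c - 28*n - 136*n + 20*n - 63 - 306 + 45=-12*c^2 + c*(-48*n - 144) - 144*n - 324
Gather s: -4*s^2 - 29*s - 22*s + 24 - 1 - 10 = -4*s^2 - 51*s + 13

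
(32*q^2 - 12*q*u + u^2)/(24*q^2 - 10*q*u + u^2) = (8*q - u)/(6*q - u)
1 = 1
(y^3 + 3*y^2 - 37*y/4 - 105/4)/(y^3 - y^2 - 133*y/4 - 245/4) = (y - 3)/(y - 7)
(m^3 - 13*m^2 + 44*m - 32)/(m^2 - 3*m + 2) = (m^2 - 12*m + 32)/(m - 2)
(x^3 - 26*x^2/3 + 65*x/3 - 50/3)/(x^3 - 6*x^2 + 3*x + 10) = (x - 5/3)/(x + 1)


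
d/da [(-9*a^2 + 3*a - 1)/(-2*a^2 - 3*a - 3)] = (33*a^2 + 50*a - 12)/(4*a^4 + 12*a^3 + 21*a^2 + 18*a + 9)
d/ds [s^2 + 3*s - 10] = 2*s + 3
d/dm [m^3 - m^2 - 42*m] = 3*m^2 - 2*m - 42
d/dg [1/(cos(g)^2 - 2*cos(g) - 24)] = 2*(cos(g) - 1)*sin(g)/(sin(g)^2 + 2*cos(g) + 23)^2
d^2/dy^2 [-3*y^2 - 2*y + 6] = -6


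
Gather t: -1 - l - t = -l - t - 1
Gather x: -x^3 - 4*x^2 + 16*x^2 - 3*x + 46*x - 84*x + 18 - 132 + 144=-x^3 + 12*x^2 - 41*x + 30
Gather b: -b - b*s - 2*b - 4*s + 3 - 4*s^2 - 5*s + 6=b*(-s - 3) - 4*s^2 - 9*s + 9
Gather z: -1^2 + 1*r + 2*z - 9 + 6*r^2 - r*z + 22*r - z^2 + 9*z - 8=6*r^2 + 23*r - z^2 + z*(11 - r) - 18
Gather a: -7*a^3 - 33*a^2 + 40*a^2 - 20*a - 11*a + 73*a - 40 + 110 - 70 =-7*a^3 + 7*a^2 + 42*a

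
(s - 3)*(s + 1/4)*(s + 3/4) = s^3 - 2*s^2 - 45*s/16 - 9/16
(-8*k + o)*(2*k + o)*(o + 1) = -16*k^2*o - 16*k^2 - 6*k*o^2 - 6*k*o + o^3 + o^2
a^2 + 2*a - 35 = (a - 5)*(a + 7)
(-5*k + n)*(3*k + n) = -15*k^2 - 2*k*n + n^2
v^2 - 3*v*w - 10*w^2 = (v - 5*w)*(v + 2*w)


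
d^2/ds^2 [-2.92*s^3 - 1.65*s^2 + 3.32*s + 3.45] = -17.52*s - 3.3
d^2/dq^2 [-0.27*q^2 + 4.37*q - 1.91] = -0.540000000000000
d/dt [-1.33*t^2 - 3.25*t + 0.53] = -2.66*t - 3.25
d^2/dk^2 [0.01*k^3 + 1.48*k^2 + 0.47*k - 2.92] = 0.06*k + 2.96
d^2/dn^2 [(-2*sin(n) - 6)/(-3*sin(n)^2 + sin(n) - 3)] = 6*(-27*sin(n)^5 - 37*sin(n)^4 + 88*sin(n)^2 - 9*sin(n)/4 - 63*sin(3*n)/4 + 3*sin(5*n)/2 - 14)/(3*sin(n)^2 - sin(n) + 3)^3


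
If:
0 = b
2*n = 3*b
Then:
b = 0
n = 0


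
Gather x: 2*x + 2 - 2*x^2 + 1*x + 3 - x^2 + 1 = -3*x^2 + 3*x + 6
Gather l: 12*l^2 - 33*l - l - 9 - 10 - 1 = 12*l^2 - 34*l - 20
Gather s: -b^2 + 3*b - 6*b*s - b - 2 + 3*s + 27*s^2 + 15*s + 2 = -b^2 + 2*b + 27*s^2 + s*(18 - 6*b)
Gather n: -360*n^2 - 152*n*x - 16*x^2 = -360*n^2 - 152*n*x - 16*x^2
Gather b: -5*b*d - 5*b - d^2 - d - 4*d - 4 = b*(-5*d - 5) - d^2 - 5*d - 4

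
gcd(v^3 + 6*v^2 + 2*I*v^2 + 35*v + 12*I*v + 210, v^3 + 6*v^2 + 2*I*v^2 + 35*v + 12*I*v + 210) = v^3 + v^2*(6 + 2*I) + v*(35 + 12*I) + 210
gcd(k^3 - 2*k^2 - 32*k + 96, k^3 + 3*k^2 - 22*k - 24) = k^2 + 2*k - 24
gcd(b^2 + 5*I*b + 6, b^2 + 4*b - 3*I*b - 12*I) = 1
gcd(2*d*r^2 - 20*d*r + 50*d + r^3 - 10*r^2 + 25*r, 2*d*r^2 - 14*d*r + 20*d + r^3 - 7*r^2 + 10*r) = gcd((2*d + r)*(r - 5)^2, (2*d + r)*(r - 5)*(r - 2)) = 2*d*r - 10*d + r^2 - 5*r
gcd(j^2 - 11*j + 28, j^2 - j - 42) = j - 7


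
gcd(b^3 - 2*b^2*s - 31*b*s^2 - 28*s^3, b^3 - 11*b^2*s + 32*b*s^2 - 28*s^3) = -b + 7*s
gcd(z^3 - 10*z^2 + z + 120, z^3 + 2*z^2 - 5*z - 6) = z + 3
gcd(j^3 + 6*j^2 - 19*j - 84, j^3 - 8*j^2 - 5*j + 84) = j^2 - j - 12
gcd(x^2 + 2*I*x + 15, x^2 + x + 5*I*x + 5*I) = x + 5*I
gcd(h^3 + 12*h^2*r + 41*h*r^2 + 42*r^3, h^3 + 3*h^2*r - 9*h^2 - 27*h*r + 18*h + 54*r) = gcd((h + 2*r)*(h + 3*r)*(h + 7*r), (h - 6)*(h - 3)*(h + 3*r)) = h + 3*r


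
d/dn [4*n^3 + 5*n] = 12*n^2 + 5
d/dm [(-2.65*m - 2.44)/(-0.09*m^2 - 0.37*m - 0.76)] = (-0.2385*m^2 - 0.4392*m + 1.1112)/(0.0081*m^4 + 0.0666*m^3 + 0.2737*m^2 + 0.5624*m + 0.5776)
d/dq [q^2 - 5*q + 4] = 2*q - 5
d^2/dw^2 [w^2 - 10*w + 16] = 2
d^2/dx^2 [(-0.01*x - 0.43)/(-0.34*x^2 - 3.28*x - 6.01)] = ((0.01*x + 0.43)*(0.68*x + 3.28)*(1.36*x + 6.56) - (0.0204*x + 0.358)*(0.34*x^2 + 3.28*x + 6.01))/(0.34*x^2 + 3.28*x + 6.01)^3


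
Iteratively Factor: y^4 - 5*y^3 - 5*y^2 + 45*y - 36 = (y + 3)*(y^3 - 8*y^2 + 19*y - 12) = (y - 1)*(y + 3)*(y^2 - 7*y + 12) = (y - 3)*(y - 1)*(y + 3)*(y - 4)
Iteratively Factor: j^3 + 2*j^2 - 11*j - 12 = (j - 3)*(j^2 + 5*j + 4) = (j - 3)*(j + 1)*(j + 4)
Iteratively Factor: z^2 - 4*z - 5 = (z + 1)*(z - 5)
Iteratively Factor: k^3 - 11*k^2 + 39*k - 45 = (k - 3)*(k^2 - 8*k + 15) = (k - 3)^2*(k - 5)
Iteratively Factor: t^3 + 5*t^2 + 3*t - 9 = (t + 3)*(t^2 + 2*t - 3) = (t - 1)*(t + 3)*(t + 3)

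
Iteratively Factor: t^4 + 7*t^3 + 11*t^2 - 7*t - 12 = (t + 3)*(t^3 + 4*t^2 - t - 4) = (t + 1)*(t + 3)*(t^2 + 3*t - 4) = (t - 1)*(t + 1)*(t + 3)*(t + 4)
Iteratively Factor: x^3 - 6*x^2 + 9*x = (x)*(x^2 - 6*x + 9) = x*(x - 3)*(x - 3)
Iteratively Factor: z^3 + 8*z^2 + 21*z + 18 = (z + 2)*(z^2 + 6*z + 9) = (z + 2)*(z + 3)*(z + 3)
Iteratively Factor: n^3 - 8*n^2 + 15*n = (n)*(n^2 - 8*n + 15) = n*(n - 3)*(n - 5)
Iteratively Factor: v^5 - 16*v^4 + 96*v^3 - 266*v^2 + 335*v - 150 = (v - 3)*(v^4 - 13*v^3 + 57*v^2 - 95*v + 50) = (v - 3)*(v - 1)*(v^3 - 12*v^2 + 45*v - 50) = (v - 3)*(v - 2)*(v - 1)*(v^2 - 10*v + 25) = (v - 5)*(v - 3)*(v - 2)*(v - 1)*(v - 5)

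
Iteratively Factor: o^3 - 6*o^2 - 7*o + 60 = (o + 3)*(o^2 - 9*o + 20) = (o - 4)*(o + 3)*(o - 5)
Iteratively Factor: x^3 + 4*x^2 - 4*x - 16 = (x - 2)*(x^2 + 6*x + 8) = (x - 2)*(x + 2)*(x + 4)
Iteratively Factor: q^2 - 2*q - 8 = (q + 2)*(q - 4)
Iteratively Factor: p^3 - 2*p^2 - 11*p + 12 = (p - 4)*(p^2 + 2*p - 3) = (p - 4)*(p - 1)*(p + 3)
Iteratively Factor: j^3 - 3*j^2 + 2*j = (j)*(j^2 - 3*j + 2) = j*(j - 2)*(j - 1)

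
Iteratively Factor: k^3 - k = (k - 1)*(k^2 + k) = k*(k - 1)*(k + 1)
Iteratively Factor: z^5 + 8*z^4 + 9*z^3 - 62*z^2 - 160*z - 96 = (z + 2)*(z^4 + 6*z^3 - 3*z^2 - 56*z - 48) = (z - 3)*(z + 2)*(z^3 + 9*z^2 + 24*z + 16) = (z - 3)*(z + 2)*(z + 4)*(z^2 + 5*z + 4) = (z - 3)*(z + 1)*(z + 2)*(z + 4)*(z + 4)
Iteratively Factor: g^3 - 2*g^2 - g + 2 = (g - 2)*(g^2 - 1) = (g - 2)*(g + 1)*(g - 1)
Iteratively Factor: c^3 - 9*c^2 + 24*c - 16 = (c - 1)*(c^2 - 8*c + 16) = (c - 4)*(c - 1)*(c - 4)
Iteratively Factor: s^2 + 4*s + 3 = (s + 1)*(s + 3)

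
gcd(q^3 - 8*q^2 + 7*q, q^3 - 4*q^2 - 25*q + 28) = q^2 - 8*q + 7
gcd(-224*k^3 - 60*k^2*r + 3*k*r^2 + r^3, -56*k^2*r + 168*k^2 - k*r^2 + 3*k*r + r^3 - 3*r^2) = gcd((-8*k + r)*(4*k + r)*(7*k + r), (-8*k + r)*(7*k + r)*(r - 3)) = -56*k^2 - k*r + r^2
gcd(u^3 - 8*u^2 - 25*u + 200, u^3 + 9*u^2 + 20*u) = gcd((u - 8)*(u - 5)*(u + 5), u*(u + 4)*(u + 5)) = u + 5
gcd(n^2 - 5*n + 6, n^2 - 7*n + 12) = n - 3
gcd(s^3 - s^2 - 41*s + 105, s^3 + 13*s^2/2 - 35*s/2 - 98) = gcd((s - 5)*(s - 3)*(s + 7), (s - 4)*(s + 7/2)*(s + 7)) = s + 7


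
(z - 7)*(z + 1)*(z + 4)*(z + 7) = z^4 + 5*z^3 - 45*z^2 - 245*z - 196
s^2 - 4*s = s*(s - 4)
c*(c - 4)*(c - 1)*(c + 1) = c^4 - 4*c^3 - c^2 + 4*c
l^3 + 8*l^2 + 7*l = l*(l + 1)*(l + 7)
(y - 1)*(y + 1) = y^2 - 1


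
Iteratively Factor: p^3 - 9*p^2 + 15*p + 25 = (p - 5)*(p^2 - 4*p - 5) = (p - 5)^2*(p + 1)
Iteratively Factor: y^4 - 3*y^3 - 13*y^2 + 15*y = (y + 3)*(y^3 - 6*y^2 + 5*y) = y*(y + 3)*(y^2 - 6*y + 5) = y*(y - 5)*(y + 3)*(y - 1)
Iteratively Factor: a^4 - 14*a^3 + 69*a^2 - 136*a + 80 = (a - 5)*(a^3 - 9*a^2 + 24*a - 16) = (a - 5)*(a - 4)*(a^2 - 5*a + 4) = (a - 5)*(a - 4)*(a - 1)*(a - 4)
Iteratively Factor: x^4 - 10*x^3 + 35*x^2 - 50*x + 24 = (x - 1)*(x^3 - 9*x^2 + 26*x - 24) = (x - 4)*(x - 1)*(x^2 - 5*x + 6) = (x - 4)*(x - 3)*(x - 1)*(x - 2)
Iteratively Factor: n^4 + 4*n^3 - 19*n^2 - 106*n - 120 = (n + 4)*(n^3 - 19*n - 30) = (n - 5)*(n + 4)*(n^2 + 5*n + 6) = (n - 5)*(n + 2)*(n + 4)*(n + 3)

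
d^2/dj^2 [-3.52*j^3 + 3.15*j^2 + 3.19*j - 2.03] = 6.3 - 21.12*j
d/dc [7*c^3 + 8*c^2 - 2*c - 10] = 21*c^2 + 16*c - 2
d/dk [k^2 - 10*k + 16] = 2*k - 10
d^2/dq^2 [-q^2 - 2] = -2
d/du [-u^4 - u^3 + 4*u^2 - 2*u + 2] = -4*u^3 - 3*u^2 + 8*u - 2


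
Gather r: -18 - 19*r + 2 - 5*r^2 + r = -5*r^2 - 18*r - 16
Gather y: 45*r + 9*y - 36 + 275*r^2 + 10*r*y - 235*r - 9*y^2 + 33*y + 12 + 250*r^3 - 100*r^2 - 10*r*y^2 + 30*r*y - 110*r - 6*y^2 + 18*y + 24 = 250*r^3 + 175*r^2 - 300*r + y^2*(-10*r - 15) + y*(40*r + 60)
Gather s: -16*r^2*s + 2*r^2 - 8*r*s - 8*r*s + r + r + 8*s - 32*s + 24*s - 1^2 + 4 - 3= 2*r^2 + 2*r + s*(-16*r^2 - 16*r)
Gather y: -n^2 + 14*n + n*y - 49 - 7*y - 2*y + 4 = -n^2 + 14*n + y*(n - 9) - 45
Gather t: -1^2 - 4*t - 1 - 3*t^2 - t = -3*t^2 - 5*t - 2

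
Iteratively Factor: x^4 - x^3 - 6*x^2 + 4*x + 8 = (x - 2)*(x^3 + x^2 - 4*x - 4) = (x - 2)*(x + 1)*(x^2 - 4) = (x - 2)^2*(x + 1)*(x + 2)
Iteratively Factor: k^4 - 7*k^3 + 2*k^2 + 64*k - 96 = (k - 4)*(k^3 - 3*k^2 - 10*k + 24) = (k - 4)*(k - 2)*(k^2 - k - 12) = (k - 4)^2*(k - 2)*(k + 3)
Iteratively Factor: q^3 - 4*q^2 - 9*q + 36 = (q - 3)*(q^2 - q - 12) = (q - 4)*(q - 3)*(q + 3)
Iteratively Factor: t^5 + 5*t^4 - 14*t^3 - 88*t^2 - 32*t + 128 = (t - 1)*(t^4 + 6*t^3 - 8*t^2 - 96*t - 128) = (t - 1)*(t + 2)*(t^3 + 4*t^2 - 16*t - 64) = (t - 1)*(t + 2)*(t + 4)*(t^2 - 16) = (t - 4)*(t - 1)*(t + 2)*(t + 4)*(t + 4)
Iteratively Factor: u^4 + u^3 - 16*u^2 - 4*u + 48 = (u - 3)*(u^3 + 4*u^2 - 4*u - 16) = (u - 3)*(u + 4)*(u^2 - 4) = (u - 3)*(u + 2)*(u + 4)*(u - 2)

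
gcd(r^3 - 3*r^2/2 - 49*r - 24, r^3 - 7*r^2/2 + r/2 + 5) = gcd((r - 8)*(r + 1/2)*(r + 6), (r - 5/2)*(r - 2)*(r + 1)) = 1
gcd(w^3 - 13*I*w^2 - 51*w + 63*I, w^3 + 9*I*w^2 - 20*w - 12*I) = 1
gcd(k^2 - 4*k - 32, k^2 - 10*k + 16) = k - 8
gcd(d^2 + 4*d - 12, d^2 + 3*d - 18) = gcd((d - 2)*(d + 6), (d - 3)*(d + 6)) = d + 6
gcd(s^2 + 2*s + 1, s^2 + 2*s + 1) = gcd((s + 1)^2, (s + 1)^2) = s^2 + 2*s + 1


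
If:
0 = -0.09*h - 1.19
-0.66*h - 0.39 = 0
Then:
No Solution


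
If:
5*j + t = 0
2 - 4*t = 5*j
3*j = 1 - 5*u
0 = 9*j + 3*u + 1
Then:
No Solution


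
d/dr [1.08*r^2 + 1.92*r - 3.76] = 2.16*r + 1.92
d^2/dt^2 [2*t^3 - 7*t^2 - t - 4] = 12*t - 14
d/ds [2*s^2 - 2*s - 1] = 4*s - 2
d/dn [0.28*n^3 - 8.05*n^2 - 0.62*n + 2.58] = 0.84*n^2 - 16.1*n - 0.62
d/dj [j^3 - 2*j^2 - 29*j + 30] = 3*j^2 - 4*j - 29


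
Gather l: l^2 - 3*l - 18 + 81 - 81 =l^2 - 3*l - 18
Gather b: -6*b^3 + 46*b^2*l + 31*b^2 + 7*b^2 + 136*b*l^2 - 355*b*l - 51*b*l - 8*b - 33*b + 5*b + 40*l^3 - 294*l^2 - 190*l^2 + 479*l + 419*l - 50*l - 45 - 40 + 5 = -6*b^3 + b^2*(46*l + 38) + b*(136*l^2 - 406*l - 36) + 40*l^3 - 484*l^2 + 848*l - 80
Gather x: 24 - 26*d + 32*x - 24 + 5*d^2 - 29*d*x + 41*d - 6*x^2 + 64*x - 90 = 5*d^2 + 15*d - 6*x^2 + x*(96 - 29*d) - 90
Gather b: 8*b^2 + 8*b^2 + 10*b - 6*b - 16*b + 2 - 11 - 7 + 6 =16*b^2 - 12*b - 10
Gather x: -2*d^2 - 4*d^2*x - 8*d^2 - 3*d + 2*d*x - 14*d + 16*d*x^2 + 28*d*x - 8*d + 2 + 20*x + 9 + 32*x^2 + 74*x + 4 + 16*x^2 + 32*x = -10*d^2 - 25*d + x^2*(16*d + 48) + x*(-4*d^2 + 30*d + 126) + 15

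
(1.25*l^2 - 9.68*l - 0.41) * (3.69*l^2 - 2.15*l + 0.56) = 4.6125*l^4 - 38.4067*l^3 + 19.9991*l^2 - 4.5393*l - 0.2296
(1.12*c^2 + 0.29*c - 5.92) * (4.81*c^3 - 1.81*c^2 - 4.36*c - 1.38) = 5.3872*c^5 - 0.6323*c^4 - 33.8833*c^3 + 7.9052*c^2 + 25.411*c + 8.1696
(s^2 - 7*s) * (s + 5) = s^3 - 2*s^2 - 35*s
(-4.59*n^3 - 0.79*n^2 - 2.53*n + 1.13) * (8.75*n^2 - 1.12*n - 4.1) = -40.1625*n^5 - 1.7717*n^4 - 2.4337*n^3 + 15.9601*n^2 + 9.1074*n - 4.633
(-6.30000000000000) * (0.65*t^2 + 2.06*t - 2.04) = -4.095*t^2 - 12.978*t + 12.852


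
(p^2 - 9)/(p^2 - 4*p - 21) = (p - 3)/(p - 7)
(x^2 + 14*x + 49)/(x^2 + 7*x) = (x + 7)/x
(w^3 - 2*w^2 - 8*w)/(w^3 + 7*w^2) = (w^2 - 2*w - 8)/(w*(w + 7))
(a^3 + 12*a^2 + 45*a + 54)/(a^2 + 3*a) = a + 9 + 18/a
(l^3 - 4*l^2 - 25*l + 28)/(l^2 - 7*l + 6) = (l^2 - 3*l - 28)/(l - 6)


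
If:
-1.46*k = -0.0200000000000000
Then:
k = 0.01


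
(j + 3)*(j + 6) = j^2 + 9*j + 18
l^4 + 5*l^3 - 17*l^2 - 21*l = l*(l - 3)*(l + 1)*(l + 7)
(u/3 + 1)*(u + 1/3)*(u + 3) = u^3/3 + 19*u^2/9 + 11*u/3 + 1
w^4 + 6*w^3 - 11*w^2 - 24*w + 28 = (w - 2)*(w - 1)*(w + 2)*(w + 7)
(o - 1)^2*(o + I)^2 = o^4 - 2*o^3 + 2*I*o^3 - 4*I*o^2 + 2*o + 2*I*o - 1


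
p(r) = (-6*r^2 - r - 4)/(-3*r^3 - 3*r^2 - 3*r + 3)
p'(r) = (-12*r - 1)/(-3*r^3 - 3*r^2 - 3*r + 3) + (-6*r^2 - r - 4)*(9*r^2 + 6*r + 3)/(-3*r^3 - 3*r^2 - 3*r + 3)^2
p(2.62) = 0.60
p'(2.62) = -0.20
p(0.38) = -4.16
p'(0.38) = -26.07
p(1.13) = 1.50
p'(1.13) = -2.02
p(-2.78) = -0.90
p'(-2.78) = -0.35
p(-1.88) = -1.30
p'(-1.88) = -0.50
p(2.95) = 0.54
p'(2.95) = -0.16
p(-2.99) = -0.84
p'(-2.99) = -0.30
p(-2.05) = -1.21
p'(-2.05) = -0.49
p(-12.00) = -0.18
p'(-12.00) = -0.02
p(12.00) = 0.16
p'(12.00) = -0.01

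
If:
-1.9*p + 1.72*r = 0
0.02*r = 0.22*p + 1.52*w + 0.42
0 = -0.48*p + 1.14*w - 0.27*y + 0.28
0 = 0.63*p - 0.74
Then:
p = 1.17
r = 1.30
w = -0.43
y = -2.86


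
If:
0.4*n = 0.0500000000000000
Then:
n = 0.12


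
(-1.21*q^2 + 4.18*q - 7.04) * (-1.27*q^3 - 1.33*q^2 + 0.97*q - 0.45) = 1.5367*q^5 - 3.6993*q^4 + 2.2077*q^3 + 13.9623*q^2 - 8.7098*q + 3.168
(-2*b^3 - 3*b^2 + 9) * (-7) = 14*b^3 + 21*b^2 - 63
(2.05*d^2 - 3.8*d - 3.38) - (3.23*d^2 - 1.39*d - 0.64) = -1.18*d^2 - 2.41*d - 2.74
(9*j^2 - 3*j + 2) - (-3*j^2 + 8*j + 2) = 12*j^2 - 11*j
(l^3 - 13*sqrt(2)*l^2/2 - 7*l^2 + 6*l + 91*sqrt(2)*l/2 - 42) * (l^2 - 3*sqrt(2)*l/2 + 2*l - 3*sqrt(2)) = l^5 - 8*sqrt(2)*l^4 - 5*l^4 + 23*l^3/2 + 40*sqrt(2)*l^3 - 255*l^2/2 + 103*sqrt(2)*l^2 - 357*l + 45*sqrt(2)*l + 126*sqrt(2)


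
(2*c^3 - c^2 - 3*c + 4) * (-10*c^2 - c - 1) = -20*c^5 + 8*c^4 + 29*c^3 - 36*c^2 - c - 4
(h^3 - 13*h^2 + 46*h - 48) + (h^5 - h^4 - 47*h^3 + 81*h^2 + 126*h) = h^5 - h^4 - 46*h^3 + 68*h^2 + 172*h - 48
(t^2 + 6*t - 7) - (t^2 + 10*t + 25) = -4*t - 32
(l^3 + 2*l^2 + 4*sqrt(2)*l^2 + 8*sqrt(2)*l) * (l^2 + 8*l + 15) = l^5 + 4*sqrt(2)*l^4 + 10*l^4 + 31*l^3 + 40*sqrt(2)*l^3 + 30*l^2 + 124*sqrt(2)*l^2 + 120*sqrt(2)*l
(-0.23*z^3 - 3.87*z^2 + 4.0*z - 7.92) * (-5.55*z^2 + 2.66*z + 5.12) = 1.2765*z^5 + 20.8667*z^4 - 33.6718*z^3 + 34.7816*z^2 - 0.587199999999999*z - 40.5504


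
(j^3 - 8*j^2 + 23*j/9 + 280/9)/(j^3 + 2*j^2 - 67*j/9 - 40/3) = (j - 7)/(j + 3)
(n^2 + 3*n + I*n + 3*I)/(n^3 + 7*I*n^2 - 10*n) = (n^2 + n*(3 + I) + 3*I)/(n*(n^2 + 7*I*n - 10))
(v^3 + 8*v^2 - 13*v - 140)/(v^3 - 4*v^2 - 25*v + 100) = (v + 7)/(v - 5)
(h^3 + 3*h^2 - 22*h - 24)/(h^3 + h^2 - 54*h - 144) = (h^2 - 3*h - 4)/(h^2 - 5*h - 24)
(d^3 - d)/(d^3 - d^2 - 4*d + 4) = d*(d + 1)/(d^2 - 4)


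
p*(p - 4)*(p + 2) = p^3 - 2*p^2 - 8*p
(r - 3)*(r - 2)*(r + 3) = r^3 - 2*r^2 - 9*r + 18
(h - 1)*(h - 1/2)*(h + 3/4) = h^3 - 3*h^2/4 - 5*h/8 + 3/8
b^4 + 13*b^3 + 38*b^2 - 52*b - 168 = (b - 2)*(b + 2)*(b + 6)*(b + 7)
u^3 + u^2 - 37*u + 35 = (u - 5)*(u - 1)*(u + 7)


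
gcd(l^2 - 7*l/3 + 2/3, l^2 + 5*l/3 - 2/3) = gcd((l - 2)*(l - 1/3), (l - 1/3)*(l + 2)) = l - 1/3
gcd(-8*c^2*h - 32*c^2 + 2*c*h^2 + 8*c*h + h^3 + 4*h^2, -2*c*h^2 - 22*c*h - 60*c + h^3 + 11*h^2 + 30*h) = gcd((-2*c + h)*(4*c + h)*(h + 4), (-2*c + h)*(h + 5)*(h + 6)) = 2*c - h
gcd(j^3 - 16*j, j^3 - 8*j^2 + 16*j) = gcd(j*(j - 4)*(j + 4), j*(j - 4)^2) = j^2 - 4*j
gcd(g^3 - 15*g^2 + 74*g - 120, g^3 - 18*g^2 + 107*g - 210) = g^2 - 11*g + 30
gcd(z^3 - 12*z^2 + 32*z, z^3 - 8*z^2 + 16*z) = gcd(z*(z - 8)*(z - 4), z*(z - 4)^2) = z^2 - 4*z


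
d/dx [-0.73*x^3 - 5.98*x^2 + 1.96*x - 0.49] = -2.19*x^2 - 11.96*x + 1.96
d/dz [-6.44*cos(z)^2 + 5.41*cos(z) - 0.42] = (12.88*cos(z) - 5.41)*sin(z)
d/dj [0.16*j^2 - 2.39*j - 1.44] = 0.32*j - 2.39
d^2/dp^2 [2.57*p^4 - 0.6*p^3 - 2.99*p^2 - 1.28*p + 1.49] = 30.84*p^2 - 3.6*p - 5.98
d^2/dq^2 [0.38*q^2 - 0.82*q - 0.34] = 0.760000000000000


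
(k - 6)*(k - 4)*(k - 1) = k^3 - 11*k^2 + 34*k - 24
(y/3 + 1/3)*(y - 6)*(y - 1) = y^3/3 - 2*y^2 - y/3 + 2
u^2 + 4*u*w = u*(u + 4*w)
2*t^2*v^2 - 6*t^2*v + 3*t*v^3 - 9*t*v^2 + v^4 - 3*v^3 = v*(t + v)*(2*t + v)*(v - 3)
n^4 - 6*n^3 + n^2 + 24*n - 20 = (n - 5)*(n - 2)*(n - 1)*(n + 2)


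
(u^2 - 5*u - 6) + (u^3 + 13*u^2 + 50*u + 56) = u^3 + 14*u^2 + 45*u + 50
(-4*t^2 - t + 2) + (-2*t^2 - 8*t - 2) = -6*t^2 - 9*t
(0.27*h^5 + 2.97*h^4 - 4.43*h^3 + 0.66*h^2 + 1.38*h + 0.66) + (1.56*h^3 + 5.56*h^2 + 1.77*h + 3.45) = 0.27*h^5 + 2.97*h^4 - 2.87*h^3 + 6.22*h^2 + 3.15*h + 4.11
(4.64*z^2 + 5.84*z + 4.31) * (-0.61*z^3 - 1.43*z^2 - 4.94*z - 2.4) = -2.8304*z^5 - 10.1976*z^4 - 33.9019*z^3 - 46.1489*z^2 - 35.3074*z - 10.344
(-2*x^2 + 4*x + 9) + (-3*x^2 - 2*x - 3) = -5*x^2 + 2*x + 6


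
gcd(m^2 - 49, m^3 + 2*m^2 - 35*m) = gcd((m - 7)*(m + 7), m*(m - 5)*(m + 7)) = m + 7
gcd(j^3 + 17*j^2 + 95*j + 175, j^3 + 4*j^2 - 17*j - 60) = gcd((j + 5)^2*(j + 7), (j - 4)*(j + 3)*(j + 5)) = j + 5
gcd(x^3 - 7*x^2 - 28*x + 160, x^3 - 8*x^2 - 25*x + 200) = x^2 - 3*x - 40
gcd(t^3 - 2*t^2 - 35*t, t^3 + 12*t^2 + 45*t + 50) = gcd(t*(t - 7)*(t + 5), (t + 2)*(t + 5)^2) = t + 5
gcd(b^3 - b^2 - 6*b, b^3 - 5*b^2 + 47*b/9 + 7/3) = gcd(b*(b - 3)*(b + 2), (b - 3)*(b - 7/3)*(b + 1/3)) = b - 3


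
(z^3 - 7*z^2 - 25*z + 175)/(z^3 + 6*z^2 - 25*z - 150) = (z - 7)/(z + 6)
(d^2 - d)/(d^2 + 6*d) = (d - 1)/(d + 6)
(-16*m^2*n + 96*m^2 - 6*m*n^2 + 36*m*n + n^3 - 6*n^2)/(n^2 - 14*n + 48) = (-16*m^2 - 6*m*n + n^2)/(n - 8)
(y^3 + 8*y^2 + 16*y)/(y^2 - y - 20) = y*(y + 4)/(y - 5)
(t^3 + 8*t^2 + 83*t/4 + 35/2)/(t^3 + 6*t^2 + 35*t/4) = (t + 2)/t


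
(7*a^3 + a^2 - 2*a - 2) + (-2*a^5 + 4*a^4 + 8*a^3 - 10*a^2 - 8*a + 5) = -2*a^5 + 4*a^4 + 15*a^3 - 9*a^2 - 10*a + 3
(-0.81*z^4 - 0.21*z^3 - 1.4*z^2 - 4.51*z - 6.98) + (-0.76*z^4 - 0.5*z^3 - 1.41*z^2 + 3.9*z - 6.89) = -1.57*z^4 - 0.71*z^3 - 2.81*z^2 - 0.61*z - 13.87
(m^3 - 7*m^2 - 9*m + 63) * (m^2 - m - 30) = m^5 - 8*m^4 - 32*m^3 + 282*m^2 + 207*m - 1890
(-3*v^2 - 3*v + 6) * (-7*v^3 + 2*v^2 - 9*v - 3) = 21*v^5 + 15*v^4 - 21*v^3 + 48*v^2 - 45*v - 18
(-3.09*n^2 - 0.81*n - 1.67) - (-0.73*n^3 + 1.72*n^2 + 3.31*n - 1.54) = 0.73*n^3 - 4.81*n^2 - 4.12*n - 0.13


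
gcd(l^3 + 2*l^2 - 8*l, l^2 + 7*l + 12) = l + 4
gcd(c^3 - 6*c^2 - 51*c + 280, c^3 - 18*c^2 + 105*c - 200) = c^2 - 13*c + 40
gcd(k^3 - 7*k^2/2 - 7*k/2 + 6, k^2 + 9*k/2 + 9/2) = k + 3/2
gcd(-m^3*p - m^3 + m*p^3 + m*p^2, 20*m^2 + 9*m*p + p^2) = 1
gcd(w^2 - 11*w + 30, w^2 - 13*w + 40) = w - 5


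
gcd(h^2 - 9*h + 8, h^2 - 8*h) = h - 8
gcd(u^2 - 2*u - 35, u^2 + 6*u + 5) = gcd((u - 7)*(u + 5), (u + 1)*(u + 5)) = u + 5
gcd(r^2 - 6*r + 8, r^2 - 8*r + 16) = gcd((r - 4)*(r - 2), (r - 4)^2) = r - 4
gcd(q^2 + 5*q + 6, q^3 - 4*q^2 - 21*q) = q + 3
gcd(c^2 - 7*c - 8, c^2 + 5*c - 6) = 1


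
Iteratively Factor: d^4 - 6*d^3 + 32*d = (d - 4)*(d^3 - 2*d^2 - 8*d) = d*(d - 4)*(d^2 - 2*d - 8) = d*(d - 4)*(d + 2)*(d - 4)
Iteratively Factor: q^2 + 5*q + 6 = (q + 3)*(q + 2)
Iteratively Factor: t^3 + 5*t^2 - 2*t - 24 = (t - 2)*(t^2 + 7*t + 12) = (t - 2)*(t + 3)*(t + 4)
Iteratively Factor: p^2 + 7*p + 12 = (p + 3)*(p + 4)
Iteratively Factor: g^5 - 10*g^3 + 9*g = (g)*(g^4 - 10*g^2 + 9) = g*(g - 3)*(g^3 + 3*g^2 - g - 3) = g*(g - 3)*(g + 1)*(g^2 + 2*g - 3) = g*(g - 3)*(g + 1)*(g + 3)*(g - 1)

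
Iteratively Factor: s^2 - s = (s)*(s - 1)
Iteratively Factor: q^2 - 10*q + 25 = (q - 5)*(q - 5)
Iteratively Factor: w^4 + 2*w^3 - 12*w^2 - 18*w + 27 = (w - 3)*(w^3 + 5*w^2 + 3*w - 9) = (w - 3)*(w + 3)*(w^2 + 2*w - 3) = (w - 3)*(w - 1)*(w + 3)*(w + 3)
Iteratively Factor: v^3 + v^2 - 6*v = (v - 2)*(v^2 + 3*v) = (v - 2)*(v + 3)*(v)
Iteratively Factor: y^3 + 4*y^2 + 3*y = (y)*(y^2 + 4*y + 3) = y*(y + 1)*(y + 3)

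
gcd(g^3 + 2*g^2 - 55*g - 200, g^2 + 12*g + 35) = g + 5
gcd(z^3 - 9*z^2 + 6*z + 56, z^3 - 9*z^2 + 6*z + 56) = z^3 - 9*z^2 + 6*z + 56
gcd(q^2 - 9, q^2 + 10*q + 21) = q + 3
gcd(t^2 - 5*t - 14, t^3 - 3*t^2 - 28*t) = t - 7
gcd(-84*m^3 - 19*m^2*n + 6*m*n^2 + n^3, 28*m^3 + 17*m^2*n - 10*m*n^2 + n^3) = 4*m - n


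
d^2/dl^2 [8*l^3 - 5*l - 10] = 48*l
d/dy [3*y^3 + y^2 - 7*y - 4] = 9*y^2 + 2*y - 7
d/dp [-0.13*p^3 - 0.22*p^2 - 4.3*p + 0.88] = -0.39*p^2 - 0.44*p - 4.3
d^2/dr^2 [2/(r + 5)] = 4/(r + 5)^3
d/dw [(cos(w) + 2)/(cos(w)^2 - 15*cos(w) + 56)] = (cos(w)^2 + 4*cos(w) - 86)*sin(w)/(cos(w)^2 - 15*cos(w) + 56)^2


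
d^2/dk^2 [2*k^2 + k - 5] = 4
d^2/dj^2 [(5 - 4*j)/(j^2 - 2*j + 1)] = 2*(7 - 4*j)/(j^4 - 4*j^3 + 6*j^2 - 4*j + 1)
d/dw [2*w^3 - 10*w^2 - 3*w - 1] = 6*w^2 - 20*w - 3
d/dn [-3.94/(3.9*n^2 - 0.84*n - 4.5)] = (30.732*n - 3.3096)/(-3.9*n^2 + 0.84*n + 4.5)^2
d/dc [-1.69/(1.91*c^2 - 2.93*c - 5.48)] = (6.4558*c - 4.9517)/(-1.91*c^2 + 2.93*c + 5.48)^2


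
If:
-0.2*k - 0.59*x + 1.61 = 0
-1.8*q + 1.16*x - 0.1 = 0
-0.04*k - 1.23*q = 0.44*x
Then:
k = 8.72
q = -0.20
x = -0.23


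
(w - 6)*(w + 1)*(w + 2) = w^3 - 3*w^2 - 16*w - 12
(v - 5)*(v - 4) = v^2 - 9*v + 20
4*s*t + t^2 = t*(4*s + t)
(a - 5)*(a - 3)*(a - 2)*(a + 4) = a^4 - 6*a^3 - 9*a^2 + 94*a - 120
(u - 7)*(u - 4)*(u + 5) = u^3 - 6*u^2 - 27*u + 140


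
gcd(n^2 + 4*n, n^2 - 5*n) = n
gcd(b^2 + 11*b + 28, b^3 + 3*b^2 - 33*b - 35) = b + 7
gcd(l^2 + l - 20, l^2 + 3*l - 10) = l + 5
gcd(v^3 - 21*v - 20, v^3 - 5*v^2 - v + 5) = v^2 - 4*v - 5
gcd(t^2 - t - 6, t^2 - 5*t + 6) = t - 3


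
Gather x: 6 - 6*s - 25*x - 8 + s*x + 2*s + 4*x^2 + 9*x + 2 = -4*s + 4*x^2 + x*(s - 16)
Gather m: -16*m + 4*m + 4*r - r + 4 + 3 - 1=-12*m + 3*r + 6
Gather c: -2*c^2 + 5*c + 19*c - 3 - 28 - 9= -2*c^2 + 24*c - 40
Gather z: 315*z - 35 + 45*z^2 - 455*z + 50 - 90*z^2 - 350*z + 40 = -45*z^2 - 490*z + 55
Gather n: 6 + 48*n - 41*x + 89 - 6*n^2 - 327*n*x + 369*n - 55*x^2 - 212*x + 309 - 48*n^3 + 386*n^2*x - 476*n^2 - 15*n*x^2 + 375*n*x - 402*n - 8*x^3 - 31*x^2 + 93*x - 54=-48*n^3 + n^2*(386*x - 482) + n*(-15*x^2 + 48*x + 15) - 8*x^3 - 86*x^2 - 160*x + 350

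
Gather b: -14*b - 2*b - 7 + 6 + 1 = -16*b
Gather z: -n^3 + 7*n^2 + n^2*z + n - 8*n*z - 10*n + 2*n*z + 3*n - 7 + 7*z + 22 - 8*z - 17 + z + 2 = -n^3 + 7*n^2 - 6*n + z*(n^2 - 6*n)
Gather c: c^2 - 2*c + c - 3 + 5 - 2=c^2 - c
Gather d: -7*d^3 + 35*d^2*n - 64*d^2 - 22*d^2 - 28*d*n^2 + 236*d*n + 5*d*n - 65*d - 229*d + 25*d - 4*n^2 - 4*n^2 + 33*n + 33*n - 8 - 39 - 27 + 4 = -7*d^3 + d^2*(35*n - 86) + d*(-28*n^2 + 241*n - 269) - 8*n^2 + 66*n - 70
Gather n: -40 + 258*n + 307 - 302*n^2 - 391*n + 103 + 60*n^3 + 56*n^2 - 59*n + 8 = 60*n^3 - 246*n^2 - 192*n + 378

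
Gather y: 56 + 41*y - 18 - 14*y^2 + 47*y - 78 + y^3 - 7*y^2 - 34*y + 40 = y^3 - 21*y^2 + 54*y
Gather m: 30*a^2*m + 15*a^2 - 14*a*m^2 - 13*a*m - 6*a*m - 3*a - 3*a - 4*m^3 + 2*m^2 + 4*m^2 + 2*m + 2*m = 15*a^2 - 6*a - 4*m^3 + m^2*(6 - 14*a) + m*(30*a^2 - 19*a + 4)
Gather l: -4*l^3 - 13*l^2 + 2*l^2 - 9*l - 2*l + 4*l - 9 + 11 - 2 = -4*l^3 - 11*l^2 - 7*l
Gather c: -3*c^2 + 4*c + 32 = -3*c^2 + 4*c + 32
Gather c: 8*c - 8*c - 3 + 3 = 0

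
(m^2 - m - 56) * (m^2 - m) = m^4 - 2*m^3 - 55*m^2 + 56*m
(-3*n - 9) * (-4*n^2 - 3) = 12*n^3 + 36*n^2 + 9*n + 27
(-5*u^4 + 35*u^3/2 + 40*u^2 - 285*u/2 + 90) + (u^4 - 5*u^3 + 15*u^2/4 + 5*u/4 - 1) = -4*u^4 + 25*u^3/2 + 175*u^2/4 - 565*u/4 + 89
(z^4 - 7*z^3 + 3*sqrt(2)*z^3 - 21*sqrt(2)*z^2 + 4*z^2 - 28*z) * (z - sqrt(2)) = z^5 - 7*z^4 + 2*sqrt(2)*z^4 - 14*sqrt(2)*z^3 - 2*z^3 - 4*sqrt(2)*z^2 + 14*z^2 + 28*sqrt(2)*z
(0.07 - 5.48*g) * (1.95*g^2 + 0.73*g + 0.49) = -10.686*g^3 - 3.8639*g^2 - 2.6341*g + 0.0343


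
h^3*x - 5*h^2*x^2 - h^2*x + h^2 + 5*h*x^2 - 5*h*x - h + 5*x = (h - 1)*(h - 5*x)*(h*x + 1)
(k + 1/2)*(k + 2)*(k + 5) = k^3 + 15*k^2/2 + 27*k/2 + 5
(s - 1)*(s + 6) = s^2 + 5*s - 6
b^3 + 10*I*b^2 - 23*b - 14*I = (b + I)*(b + 2*I)*(b + 7*I)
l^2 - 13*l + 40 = (l - 8)*(l - 5)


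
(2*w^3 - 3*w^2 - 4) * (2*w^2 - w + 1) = 4*w^5 - 8*w^4 + 5*w^3 - 11*w^2 + 4*w - 4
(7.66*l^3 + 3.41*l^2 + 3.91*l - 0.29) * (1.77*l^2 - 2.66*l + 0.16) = 13.5582*l^5 - 14.3399*l^4 - 0.924300000000001*l^3 - 10.3683*l^2 + 1.397*l - 0.0464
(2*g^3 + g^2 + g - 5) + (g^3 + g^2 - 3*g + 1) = 3*g^3 + 2*g^2 - 2*g - 4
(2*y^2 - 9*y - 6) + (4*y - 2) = 2*y^2 - 5*y - 8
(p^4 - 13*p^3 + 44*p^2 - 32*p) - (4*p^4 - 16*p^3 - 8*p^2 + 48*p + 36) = -3*p^4 + 3*p^3 + 52*p^2 - 80*p - 36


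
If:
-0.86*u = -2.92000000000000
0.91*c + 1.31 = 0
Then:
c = -1.44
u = 3.40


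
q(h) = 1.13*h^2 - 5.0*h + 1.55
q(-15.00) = 330.80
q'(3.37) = 2.62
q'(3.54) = 3.00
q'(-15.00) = -38.90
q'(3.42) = 2.73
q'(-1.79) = -9.05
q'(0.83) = -3.12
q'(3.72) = 3.41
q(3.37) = -2.47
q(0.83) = -1.82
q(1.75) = -3.74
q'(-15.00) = -38.90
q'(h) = 2.26*h - 5.0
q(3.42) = -2.33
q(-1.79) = 14.12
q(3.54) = -1.99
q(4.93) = 4.36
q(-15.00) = 330.80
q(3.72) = -1.41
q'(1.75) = -1.04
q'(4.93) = 6.14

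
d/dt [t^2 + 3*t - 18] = 2*t + 3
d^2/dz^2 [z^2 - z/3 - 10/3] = 2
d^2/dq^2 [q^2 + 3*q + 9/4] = 2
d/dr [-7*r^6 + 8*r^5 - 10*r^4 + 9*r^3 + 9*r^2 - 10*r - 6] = -42*r^5 + 40*r^4 - 40*r^3 + 27*r^2 + 18*r - 10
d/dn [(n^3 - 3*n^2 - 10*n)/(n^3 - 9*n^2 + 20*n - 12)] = 6*(-n^4 + 10*n^3 - 31*n^2 + 12*n + 20)/(n^6 - 18*n^5 + 121*n^4 - 384*n^3 + 616*n^2 - 480*n + 144)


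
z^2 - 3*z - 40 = (z - 8)*(z + 5)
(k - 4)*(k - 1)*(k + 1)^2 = k^4 - 3*k^3 - 5*k^2 + 3*k + 4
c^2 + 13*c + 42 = (c + 6)*(c + 7)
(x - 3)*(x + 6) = x^2 + 3*x - 18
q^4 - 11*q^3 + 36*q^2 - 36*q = q*(q - 6)*(q - 3)*(q - 2)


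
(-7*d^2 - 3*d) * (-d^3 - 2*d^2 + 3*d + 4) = 7*d^5 + 17*d^4 - 15*d^3 - 37*d^2 - 12*d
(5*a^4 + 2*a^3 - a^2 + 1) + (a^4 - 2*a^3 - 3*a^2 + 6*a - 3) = 6*a^4 - 4*a^2 + 6*a - 2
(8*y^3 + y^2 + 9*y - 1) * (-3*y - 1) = -24*y^4 - 11*y^3 - 28*y^2 - 6*y + 1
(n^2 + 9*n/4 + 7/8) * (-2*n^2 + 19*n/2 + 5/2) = -2*n^4 + 5*n^3 + 177*n^2/8 + 223*n/16 + 35/16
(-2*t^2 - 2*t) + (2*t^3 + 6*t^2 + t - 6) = 2*t^3 + 4*t^2 - t - 6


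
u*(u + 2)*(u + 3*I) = u^3 + 2*u^2 + 3*I*u^2 + 6*I*u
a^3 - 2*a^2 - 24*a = a*(a - 6)*(a + 4)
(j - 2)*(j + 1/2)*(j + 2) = j^3 + j^2/2 - 4*j - 2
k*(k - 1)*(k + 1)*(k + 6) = k^4 + 6*k^3 - k^2 - 6*k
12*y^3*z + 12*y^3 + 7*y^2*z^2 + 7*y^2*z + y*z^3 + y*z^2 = (3*y + z)*(4*y + z)*(y*z + y)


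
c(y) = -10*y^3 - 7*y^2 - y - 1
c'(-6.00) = -997.00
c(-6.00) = 1913.00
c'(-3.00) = -229.00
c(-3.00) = 209.00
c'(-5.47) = -822.05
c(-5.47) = 1431.70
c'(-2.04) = -97.29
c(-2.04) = 56.81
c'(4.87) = -780.69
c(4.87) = -1326.90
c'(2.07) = -158.53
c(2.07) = -121.76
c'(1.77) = -119.77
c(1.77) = -80.15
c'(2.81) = -277.22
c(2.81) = -280.96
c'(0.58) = -19.21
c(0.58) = -5.89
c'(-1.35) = -36.78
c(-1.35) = 12.20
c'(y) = -30*y^2 - 14*y - 1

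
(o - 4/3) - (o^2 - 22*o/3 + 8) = -o^2 + 25*o/3 - 28/3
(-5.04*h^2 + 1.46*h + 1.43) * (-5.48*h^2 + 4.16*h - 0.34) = 27.6192*h^4 - 28.9672*h^3 - 0.0492000000000001*h^2 + 5.4524*h - 0.4862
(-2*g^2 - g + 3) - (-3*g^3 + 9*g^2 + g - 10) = 3*g^3 - 11*g^2 - 2*g + 13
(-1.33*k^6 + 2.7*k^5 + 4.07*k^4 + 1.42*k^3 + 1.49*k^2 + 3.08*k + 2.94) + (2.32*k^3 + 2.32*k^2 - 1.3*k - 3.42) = -1.33*k^6 + 2.7*k^5 + 4.07*k^4 + 3.74*k^3 + 3.81*k^2 + 1.78*k - 0.48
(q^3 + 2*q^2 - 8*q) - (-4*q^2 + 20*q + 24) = q^3 + 6*q^2 - 28*q - 24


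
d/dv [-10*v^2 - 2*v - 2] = -20*v - 2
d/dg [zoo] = 0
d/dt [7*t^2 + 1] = 14*t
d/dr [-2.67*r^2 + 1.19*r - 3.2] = 1.19 - 5.34*r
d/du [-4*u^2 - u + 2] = -8*u - 1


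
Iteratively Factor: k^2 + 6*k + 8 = (k + 2)*(k + 4)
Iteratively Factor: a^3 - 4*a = (a)*(a^2 - 4) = a*(a - 2)*(a + 2)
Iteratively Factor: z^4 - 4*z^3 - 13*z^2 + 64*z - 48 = (z - 3)*(z^3 - z^2 - 16*z + 16) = (z - 3)*(z - 1)*(z^2 - 16) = (z - 3)*(z - 1)*(z + 4)*(z - 4)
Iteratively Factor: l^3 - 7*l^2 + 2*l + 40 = (l + 2)*(l^2 - 9*l + 20) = (l - 5)*(l + 2)*(l - 4)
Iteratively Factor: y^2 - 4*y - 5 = (y - 5)*(y + 1)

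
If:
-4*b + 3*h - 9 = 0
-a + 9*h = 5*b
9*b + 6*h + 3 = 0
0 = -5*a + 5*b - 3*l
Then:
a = 312/17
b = -21/17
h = 23/17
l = -555/17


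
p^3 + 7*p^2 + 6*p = p*(p + 1)*(p + 6)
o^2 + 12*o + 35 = (o + 5)*(o + 7)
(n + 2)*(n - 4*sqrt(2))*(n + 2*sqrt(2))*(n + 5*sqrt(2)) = n^4 + 2*n^3 + 3*sqrt(2)*n^3 - 36*n^2 + 6*sqrt(2)*n^2 - 80*sqrt(2)*n - 72*n - 160*sqrt(2)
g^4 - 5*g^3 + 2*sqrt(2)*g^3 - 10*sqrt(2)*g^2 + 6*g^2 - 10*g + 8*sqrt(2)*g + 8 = (g - 4)*(g - 1)*(g + sqrt(2))^2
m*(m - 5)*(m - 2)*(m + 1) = m^4 - 6*m^3 + 3*m^2 + 10*m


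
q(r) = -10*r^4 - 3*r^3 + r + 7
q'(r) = -40*r^3 - 9*r^2 + 1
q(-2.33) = -252.11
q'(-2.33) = 458.11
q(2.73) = -606.77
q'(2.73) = -879.93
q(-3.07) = -797.55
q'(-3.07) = 1073.55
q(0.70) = 4.27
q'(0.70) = -17.13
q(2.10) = -213.16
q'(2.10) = -409.13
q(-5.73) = -10214.33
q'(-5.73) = 7230.80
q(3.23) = -1179.32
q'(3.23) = -1440.83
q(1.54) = -58.66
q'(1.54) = -166.43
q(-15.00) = -496133.00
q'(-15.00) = 132976.00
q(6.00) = -13595.00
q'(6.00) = -8963.00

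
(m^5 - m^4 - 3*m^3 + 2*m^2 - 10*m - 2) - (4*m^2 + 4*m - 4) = m^5 - m^4 - 3*m^3 - 2*m^2 - 14*m + 2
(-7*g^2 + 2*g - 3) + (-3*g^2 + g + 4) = -10*g^2 + 3*g + 1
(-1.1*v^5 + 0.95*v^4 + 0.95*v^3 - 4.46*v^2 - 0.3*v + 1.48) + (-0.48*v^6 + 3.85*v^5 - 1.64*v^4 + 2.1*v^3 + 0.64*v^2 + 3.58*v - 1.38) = -0.48*v^6 + 2.75*v^5 - 0.69*v^4 + 3.05*v^3 - 3.82*v^2 + 3.28*v + 0.1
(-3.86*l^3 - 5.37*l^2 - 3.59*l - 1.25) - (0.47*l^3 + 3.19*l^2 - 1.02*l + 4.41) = -4.33*l^3 - 8.56*l^2 - 2.57*l - 5.66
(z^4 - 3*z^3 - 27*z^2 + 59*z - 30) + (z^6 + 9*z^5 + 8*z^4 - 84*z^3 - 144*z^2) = z^6 + 9*z^5 + 9*z^4 - 87*z^3 - 171*z^2 + 59*z - 30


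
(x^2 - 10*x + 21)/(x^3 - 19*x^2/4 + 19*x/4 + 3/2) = 4*(x - 7)/(4*x^2 - 7*x - 2)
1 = 1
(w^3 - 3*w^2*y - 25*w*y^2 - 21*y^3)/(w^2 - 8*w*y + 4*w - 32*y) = (w^3 - 3*w^2*y - 25*w*y^2 - 21*y^3)/(w^2 - 8*w*y + 4*w - 32*y)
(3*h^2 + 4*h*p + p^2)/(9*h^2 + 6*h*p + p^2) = (h + p)/(3*h + p)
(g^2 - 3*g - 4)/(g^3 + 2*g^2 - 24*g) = (g + 1)/(g*(g + 6))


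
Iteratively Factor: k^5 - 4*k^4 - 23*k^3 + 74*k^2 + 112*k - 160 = (k + 4)*(k^4 - 8*k^3 + 9*k^2 + 38*k - 40) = (k - 4)*(k + 4)*(k^3 - 4*k^2 - 7*k + 10) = (k - 4)*(k + 2)*(k + 4)*(k^2 - 6*k + 5) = (k - 4)*(k - 1)*(k + 2)*(k + 4)*(k - 5)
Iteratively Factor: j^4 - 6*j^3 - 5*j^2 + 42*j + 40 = (j + 2)*(j^3 - 8*j^2 + 11*j + 20) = (j + 1)*(j + 2)*(j^2 - 9*j + 20) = (j - 5)*(j + 1)*(j + 2)*(j - 4)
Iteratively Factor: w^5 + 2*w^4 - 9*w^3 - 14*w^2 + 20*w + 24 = (w + 1)*(w^4 + w^3 - 10*w^2 - 4*w + 24) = (w + 1)*(w + 3)*(w^3 - 2*w^2 - 4*w + 8) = (w - 2)*(w + 1)*(w + 3)*(w^2 - 4) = (w - 2)^2*(w + 1)*(w + 3)*(w + 2)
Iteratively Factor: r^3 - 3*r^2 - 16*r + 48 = (r - 3)*(r^2 - 16) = (r - 4)*(r - 3)*(r + 4)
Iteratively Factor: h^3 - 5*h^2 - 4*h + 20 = (h - 2)*(h^2 - 3*h - 10) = (h - 2)*(h + 2)*(h - 5)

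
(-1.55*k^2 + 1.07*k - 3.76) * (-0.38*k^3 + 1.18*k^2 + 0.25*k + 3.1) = 0.589*k^5 - 2.2356*k^4 + 2.3039*k^3 - 8.9743*k^2 + 2.377*k - 11.656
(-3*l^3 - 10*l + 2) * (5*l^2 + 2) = -15*l^5 - 56*l^3 + 10*l^2 - 20*l + 4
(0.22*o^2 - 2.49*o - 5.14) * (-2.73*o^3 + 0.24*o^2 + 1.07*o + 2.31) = -0.6006*o^5 + 6.8505*o^4 + 13.67*o^3 - 3.3897*o^2 - 11.2517*o - 11.8734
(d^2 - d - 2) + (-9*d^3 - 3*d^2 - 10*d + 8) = -9*d^3 - 2*d^2 - 11*d + 6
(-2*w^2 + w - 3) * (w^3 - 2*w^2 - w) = -2*w^5 + 5*w^4 - 3*w^3 + 5*w^2 + 3*w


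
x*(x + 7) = x^2 + 7*x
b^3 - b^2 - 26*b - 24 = (b - 6)*(b + 1)*(b + 4)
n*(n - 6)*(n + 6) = n^3 - 36*n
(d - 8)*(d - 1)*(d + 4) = d^3 - 5*d^2 - 28*d + 32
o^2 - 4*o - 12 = (o - 6)*(o + 2)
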